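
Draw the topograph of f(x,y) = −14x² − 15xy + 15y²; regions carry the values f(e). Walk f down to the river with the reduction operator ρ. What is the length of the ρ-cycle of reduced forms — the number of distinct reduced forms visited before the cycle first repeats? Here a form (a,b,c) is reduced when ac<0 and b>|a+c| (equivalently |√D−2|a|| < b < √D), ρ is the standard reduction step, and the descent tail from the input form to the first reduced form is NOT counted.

D = 1065, ⌊√D⌋ = 32
descent: ρ → (15,15,-14)  [lands on river]
river: ρ → (-14,13,16)
river: ρ → (16,19,-11)
river: ρ → (-11,25,10)
river: ρ → (10,15,-21)
river: ρ → (-21,27,4)
river: ρ → (4,29,-14)
river: ρ → (-14,27,6)
river: ρ → (6,21,-26)
river: ρ → (-26,31,1)
river: ρ → (1,31,-26)
river: ρ → (-26,21,6)
river: ρ → (6,27,-14)
river: ρ → (-14,29,4)
river: ρ → (4,27,-21)
river: ρ → (-21,15,10)
river: ρ → (10,25,-11)
river: ρ → (-11,19,16)
river: ρ → (16,13,-14)
river: ρ → (-14,15,15)
ρ-cycle length = 20 (tail of 1 descent step not counted)

20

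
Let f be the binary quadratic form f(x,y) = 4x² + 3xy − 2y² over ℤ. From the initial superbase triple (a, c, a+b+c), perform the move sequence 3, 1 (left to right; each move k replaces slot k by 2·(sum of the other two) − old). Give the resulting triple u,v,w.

start (4,-2,5) = (f(1,0),f(0,1),f(1,1))
replace slot 3: 2·(4+(-2)) − 5 = -1 → (4,-2,-1)
replace slot 1: 2·((-2)+(-1)) − 4 = -10 → (-10,-2,-1)

-10,-2,-1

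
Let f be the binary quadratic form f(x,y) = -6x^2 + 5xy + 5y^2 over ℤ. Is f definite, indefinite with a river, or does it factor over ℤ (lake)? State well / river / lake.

D = b²−4ac = 5² − 4·(-6)·5 = 145
D > 0 non-square ⇒ indefinite ⇒ periodic river

river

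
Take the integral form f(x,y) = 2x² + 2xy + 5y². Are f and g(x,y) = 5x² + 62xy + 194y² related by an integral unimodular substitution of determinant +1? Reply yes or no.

D₁ = -36, D₂ = -36
f: reduced (well bottom): (2,2,5) with a≤c, −a<b≤a
g: translate: b→2 (≡62 mod 10), so (5,62,194)→(5,2,2)
g: flip: (5,2,2)→(2,-2,5)
g: translate: b→2 (≡-2 mod 4), so (2,-2,5)→(2,2,5)
g: reduced (well bottom): (2,2,5) with a≤c, −a<b≤a
reduced forms (2, 2, 5) vs (2, 2, 5) ⇒ equivalent

yes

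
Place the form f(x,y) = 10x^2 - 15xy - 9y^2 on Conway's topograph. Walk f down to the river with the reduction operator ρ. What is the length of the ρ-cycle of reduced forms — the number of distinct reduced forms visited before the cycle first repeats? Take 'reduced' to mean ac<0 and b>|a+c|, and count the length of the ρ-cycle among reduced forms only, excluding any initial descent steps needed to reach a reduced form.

D = 585, ⌊√D⌋ = 24
descent: ρ → (-9,15,10)  [lands on river]
river: ρ → (10,5,-14)
river: ρ → (-14,23,1)
river: ρ → (1,23,-14)
river: ρ → (-14,5,10)
river: ρ → (10,15,-9)
river: ρ → (-9,21,4)
river: ρ → (4,19,-14)
river: ρ → (-14,9,9)
river: ρ → (9,9,-14)
river: ρ → (-14,19,4)
river: ρ → (4,21,-9)
ρ-cycle length = 12 (tail of 1 descent step not counted)

12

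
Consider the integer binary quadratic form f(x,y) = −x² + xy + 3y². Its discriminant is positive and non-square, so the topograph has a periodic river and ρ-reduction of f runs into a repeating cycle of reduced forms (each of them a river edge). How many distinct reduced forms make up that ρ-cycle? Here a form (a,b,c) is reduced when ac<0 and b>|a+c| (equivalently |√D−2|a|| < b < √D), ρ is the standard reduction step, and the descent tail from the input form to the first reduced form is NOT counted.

D = 13, ⌊√D⌋ = 3
descent: ρ → (3,-1,-1)
descent: ρ → (-1,3,1)  [lands on river]
river: ρ → (1,3,-1)
ρ-cycle length = 2 (tail of 2 descent steps not counted)

2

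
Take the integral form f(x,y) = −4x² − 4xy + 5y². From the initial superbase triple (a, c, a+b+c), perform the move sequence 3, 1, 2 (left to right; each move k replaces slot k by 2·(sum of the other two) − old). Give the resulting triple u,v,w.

start (-4,5,-3) = (f(1,0),f(0,1),f(1,1))
replace slot 3: 2·((-4)+5) − (-3) = 5 → (-4,5,5)
replace slot 1: 2·(5+5) − (-4) = 24 → (24,5,5)
replace slot 2: 2·(24+5) − 5 = 53 → (24,53,5)

24,53,5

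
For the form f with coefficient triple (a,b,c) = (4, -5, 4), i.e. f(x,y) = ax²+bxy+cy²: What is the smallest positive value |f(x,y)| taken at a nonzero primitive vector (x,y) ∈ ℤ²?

translate: b→3 (≡-5 mod 8), so (4,-5,4)→(4,3,3)
flip: (4,3,3)→(3,-3,4)
translate: b→3 (≡-3 mod 6), so (3,-3,4)→(3,3,4)
reduced (well bottom): (3,3,4) with a≤c, −a<b≤a
well minimum = a = 3

3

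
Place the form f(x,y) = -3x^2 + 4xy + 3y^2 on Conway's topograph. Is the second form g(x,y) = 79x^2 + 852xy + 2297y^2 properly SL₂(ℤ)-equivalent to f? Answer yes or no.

D₁ = 52, D₂ = 52
river cycle of f (length 10): (3, 2, -4), (-4, 6, 1), (1, 6, -4), (-4, 2, 3), (3, 4, -3), (-3, 2, 4), (4, 6, -1), (-1, 6, 4), (4, 2, -3), (-3, 4, 3)
river cycle of g (length 10): (1, 6, -4), (-4, 2, 3), (3, 4, -3), (-3, 2, 4), (4, 6, -1), (-1, 6, 4), (4, 2, -3), (-3, 4, 3), (3, 2, -4), (-4, 6, 1)
cycles coincide ⇒ equivalent

yes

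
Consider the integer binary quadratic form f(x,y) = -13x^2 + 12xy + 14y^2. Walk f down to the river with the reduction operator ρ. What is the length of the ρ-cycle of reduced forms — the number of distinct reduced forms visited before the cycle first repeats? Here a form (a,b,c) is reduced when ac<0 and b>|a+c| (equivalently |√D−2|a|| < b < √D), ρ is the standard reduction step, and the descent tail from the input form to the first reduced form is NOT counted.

D = 872, ⌊√D⌋ = 29
river: ρ → (14,16,-11)
river: ρ → (-11,28,2)
river: ρ → (2,28,-11)
river: ρ → (-11,16,14)
river: ρ → (14,12,-13)
river: ρ → (-13,14,13)
river: ρ → (13,12,-14)
river: ρ → (-14,16,11)
river: ρ → (11,28,-2)
river: ρ → (-2,28,11)
river: ρ → (11,16,-14)
river: ρ → (-14,12,13)
river: ρ → (13,14,-13)
river: ρ → (-13,12,14)
ρ-cycle length = 14 (tail of 0 descent steps not counted)

14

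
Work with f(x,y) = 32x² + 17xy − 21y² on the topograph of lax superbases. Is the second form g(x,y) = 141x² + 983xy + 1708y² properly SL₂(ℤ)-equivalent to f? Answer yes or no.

D₁ = 2977, D₂ = 2977
river cycle of f (length 66): (-21, 25, 28), (28, 31, -18), (-18, 41, 18), (18, 31, -28), (-28, 25, 21), (21, 17, -32), (-32, 47, 6), (6, 49, -24), (-24, 47, 8), (8, 49, -18), … (56 more)
river cycle of g (length 66): (28, 31, -18), (-18, 41, 18), (18, 31, -28), (-28, 25, 21), (21, 17, -32), (-32, 47, 6), (6, 49, -24), (-24, 47, 8), (8, 49, -18), (-18, 23, 34), … (56 more)
cycles coincide ⇒ equivalent

yes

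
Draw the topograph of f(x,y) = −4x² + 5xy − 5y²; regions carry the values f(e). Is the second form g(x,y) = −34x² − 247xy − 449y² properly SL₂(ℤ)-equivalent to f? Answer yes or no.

D₁ = -55, D₂ = -55
f is negative-definite; reduce −f:
−f: translate: b→3 (≡-5 mod 8), so (4,-5,5)→(4,3,4)
−f: reduced (well bottom): (4,3,4) with a≤c, −a<b≤a
flip sign back: reduced form of f is (-4,-3,-4)
g is negative-definite; reduce −g:
−g: translate: b→-25 (≡247 mod 68), so (34,247,449)→(34,-25,5)
−g: flip: (34,-25,5)→(5,25,34)
−g: translate: b→5 (≡25 mod 10), so (5,25,34)→(5,5,4)
−g: flip: (5,5,4)→(4,-5,5)
−g: translate: b→3 (≡-5 mod 8), so (4,-5,5)→(4,3,4)
−g: reduced (well bottom): (4,3,4) with a≤c, −a<b≤a
flip sign back: reduced form of g is (-4,-3,-4)
reduced forms (-4, -3, -4) vs (-4, -3, -4) ⇒ equivalent

yes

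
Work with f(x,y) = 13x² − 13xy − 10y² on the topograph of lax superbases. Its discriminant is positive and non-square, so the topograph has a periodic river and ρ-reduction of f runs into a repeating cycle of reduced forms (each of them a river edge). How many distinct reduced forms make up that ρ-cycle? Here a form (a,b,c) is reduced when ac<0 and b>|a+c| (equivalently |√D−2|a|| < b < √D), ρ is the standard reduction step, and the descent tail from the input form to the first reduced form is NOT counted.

D = 689, ⌊√D⌋ = 26
descent: ρ → (-10,13,13)  [lands on river]
river: ρ → (13,13,-10)
river: ρ → (-10,7,16)
river: ρ → (16,25,-1)
river: ρ → (-1,25,16)
river: ρ → (16,7,-10)
ρ-cycle length = 6 (tail of 1 descent step not counted)

6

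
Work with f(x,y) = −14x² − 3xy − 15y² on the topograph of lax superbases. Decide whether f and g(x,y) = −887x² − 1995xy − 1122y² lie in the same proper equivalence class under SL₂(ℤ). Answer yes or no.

D₁ = -831, D₂ = -831
f is negative-definite; reduce −f:
−f: reduced (well bottom): (14,3,15) with a≤c, −a<b≤a
flip sign back: reduced form of f is (-14,-3,-15)
g is negative-definite; reduce −g:
−g: translate: b→221 (≡1995 mod 1774), so (887,1995,1122)→(887,221,14)
−g: flip: (887,221,14)→(14,-221,887)
−g: translate: b→3 (≡-221 mod 28), so (14,-221,887)→(14,3,15)
−g: reduced (well bottom): (14,3,15) with a≤c, −a<b≤a
flip sign back: reduced form of g is (-14,-3,-15)
reduced forms (-14, -3, -15) vs (-14, -3, -15) ⇒ equivalent

yes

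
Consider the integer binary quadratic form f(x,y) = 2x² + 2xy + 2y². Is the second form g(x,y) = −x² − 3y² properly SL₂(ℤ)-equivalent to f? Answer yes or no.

D₁ = -12, D₂ = -12
f: reduced (well bottom): (2,2,2) with a≤c, −a<b≤a
g is negative-definite; reduce −g:
−g: reduced (well bottom): (1,0,3) with a≤c, −a<b≤a
flip sign back: reduced form of g is (-1,0,-3)
reduced forms (2, 2, 2) vs (-1, 0, -3) ⇒ inequivalent

no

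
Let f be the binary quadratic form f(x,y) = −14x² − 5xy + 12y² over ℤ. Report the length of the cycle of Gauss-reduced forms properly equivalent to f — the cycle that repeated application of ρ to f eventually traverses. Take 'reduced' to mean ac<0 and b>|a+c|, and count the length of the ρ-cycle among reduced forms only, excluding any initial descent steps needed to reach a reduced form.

D = 697, ⌊√D⌋ = 26
descent: ρ → (12,5,-14)  [lands on river]
river: ρ → (-14,23,3)
river: ρ → (3,25,-6)
river: ρ → (-6,23,7)
river: ρ → (7,19,-12)
river: ρ → (-12,5,14)
river: ρ → (14,23,-3)
river: ρ → (-3,25,6)
river: ρ → (6,23,-7)
river: ρ → (-7,19,12)
ρ-cycle length = 10 (tail of 1 descent step not counted)

10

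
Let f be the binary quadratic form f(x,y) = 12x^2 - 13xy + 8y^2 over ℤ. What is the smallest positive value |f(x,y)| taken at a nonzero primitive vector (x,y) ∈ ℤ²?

translate: b→11 (≡-13 mod 24), so (12,-13,8)→(12,11,7)
flip: (12,11,7)→(7,-11,12)
translate: b→3 (≡-11 mod 14), so (7,-11,12)→(7,3,8)
reduced (well bottom): (7,3,8) with a≤c, −a<b≤a
well minimum = a = 7

7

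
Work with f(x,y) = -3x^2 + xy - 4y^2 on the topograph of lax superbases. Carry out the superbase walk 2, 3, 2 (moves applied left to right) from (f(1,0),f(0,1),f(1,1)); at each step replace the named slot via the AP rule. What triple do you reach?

start (-3,-4,-6) = (f(1,0),f(0,1),f(1,1))
replace slot 2: 2·((-3)+(-6)) − (-4) = -14 → (-3,-14,-6)
replace slot 3: 2·((-3)+(-14)) − (-6) = -28 → (-3,-14,-28)
replace slot 2: 2·((-3)+(-28)) − (-14) = -48 → (-3,-48,-28)

-3,-48,-28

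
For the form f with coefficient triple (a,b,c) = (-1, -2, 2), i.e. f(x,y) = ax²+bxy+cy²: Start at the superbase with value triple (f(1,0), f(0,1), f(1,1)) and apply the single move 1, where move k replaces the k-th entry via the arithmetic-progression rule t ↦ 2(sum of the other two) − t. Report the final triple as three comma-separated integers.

start (-1,2,-1) = (f(1,0),f(0,1),f(1,1))
replace slot 1: 2·(2+(-1)) − (-1) = 3 → (3,2,-1)

3,2,-1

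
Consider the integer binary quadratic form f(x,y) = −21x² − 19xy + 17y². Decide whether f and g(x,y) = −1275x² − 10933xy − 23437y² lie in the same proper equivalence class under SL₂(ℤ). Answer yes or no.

D₁ = 1789, D₂ = 1789
river cycle of f (length 54): (17, 19, -21), (-21, 23, 15), (15, 37, -7), (-7, 33, 25), (25, 17, -15), (-15, 13, 27), (27, 41, -1), (-1, 41, 27), (27, 13, -15), (-15, 17, 25), … (44 more)
river cycle of g (length 54): (-21, 23, 15), (15, 37, -7), (-7, 33, 25), (25, 17, -15), (-15, 13, 27), (27, 41, -1), (-1, 41, 27), (27, 13, -15), (-15, 17, 25), (25, 33, -7), … (44 more)
cycles coincide ⇒ equivalent

yes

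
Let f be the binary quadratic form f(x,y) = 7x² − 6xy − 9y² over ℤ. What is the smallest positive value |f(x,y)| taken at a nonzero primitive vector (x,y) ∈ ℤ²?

descent: ρ → (-9,6,7)  [lands on river]
river: ρ → (7,8,-8)
river: ρ → (-8,8,7)
river: ρ → (7,6,-9)
river: ρ → (-9,12,4)
river: ρ → (4,12,-9)
closes: descent 1, river 6
min |a| on river = 4

4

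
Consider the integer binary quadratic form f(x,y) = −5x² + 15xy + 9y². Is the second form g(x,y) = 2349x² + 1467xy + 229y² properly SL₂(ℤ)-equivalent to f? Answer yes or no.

D₁ = 405, D₂ = 405
river cycle of f (length 6): (9, 3, -11), (-11, 19, 1), (1, 19, -11), (-11, 3, 9), (9, 15, -5), (-5, 15, 9)
river cycle of g (length 6): (9, 3, -11), (-11, 19, 1), (1, 19, -11), (-11, 3, 9), (9, 15, -5), (-5, 15, 9)
cycles coincide ⇒ equivalent

yes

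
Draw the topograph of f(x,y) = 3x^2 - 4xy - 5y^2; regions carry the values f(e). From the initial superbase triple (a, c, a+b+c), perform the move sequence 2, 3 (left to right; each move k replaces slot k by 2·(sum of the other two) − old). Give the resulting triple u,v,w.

start (3,-5,-6) = (f(1,0),f(0,1),f(1,1))
replace slot 2: 2·(3+(-6)) − (-5) = -1 → (3,-1,-6)
replace slot 3: 2·(3+(-1)) − (-6) = 10 → (3,-1,10)

3,-1,10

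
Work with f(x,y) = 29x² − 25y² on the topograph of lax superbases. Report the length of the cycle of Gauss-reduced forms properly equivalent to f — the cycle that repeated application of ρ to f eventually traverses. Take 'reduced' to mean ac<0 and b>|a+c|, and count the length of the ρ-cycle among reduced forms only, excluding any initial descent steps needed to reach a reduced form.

D = 2900, ⌊√D⌋ = 53
descent: ρ → (-25,50,4)  [lands on river]
river: ρ → (4,46,-49)
river: ρ → (-49,52,1)
river: ρ → (1,52,-49)
river: ρ → (-49,46,4)
river: ρ → (4,50,-25)
ρ-cycle length = 6 (tail of 1 descent step not counted)

6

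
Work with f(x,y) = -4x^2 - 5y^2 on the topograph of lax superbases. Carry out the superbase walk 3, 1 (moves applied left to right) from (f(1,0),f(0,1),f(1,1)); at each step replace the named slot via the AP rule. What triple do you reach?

start (-4,-5,-9) = (f(1,0),f(0,1),f(1,1))
replace slot 3: 2·((-4)+(-5)) − (-9) = -9 → (-4,-5,-9)
replace slot 1: 2·((-5)+(-9)) − (-4) = -24 → (-24,-5,-9)

-24,-5,-9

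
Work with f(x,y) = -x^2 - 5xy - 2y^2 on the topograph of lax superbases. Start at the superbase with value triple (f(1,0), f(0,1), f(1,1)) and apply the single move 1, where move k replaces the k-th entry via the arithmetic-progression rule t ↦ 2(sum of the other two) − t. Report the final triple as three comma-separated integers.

start (-1,-2,-8) = (f(1,0),f(0,1),f(1,1))
replace slot 1: 2·((-2)+(-8)) − (-1) = -19 → (-19,-2,-8)

-19,-2,-8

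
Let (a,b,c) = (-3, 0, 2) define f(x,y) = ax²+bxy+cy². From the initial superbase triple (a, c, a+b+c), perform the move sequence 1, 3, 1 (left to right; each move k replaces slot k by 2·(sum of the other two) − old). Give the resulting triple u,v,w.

start (-3,2,-1) = (f(1,0),f(0,1),f(1,1))
replace slot 1: 2·(2+(-1)) − (-3) = 5 → (5,2,-1)
replace slot 3: 2·(5+2) − (-1) = 15 → (5,2,15)
replace slot 1: 2·(2+15) − 5 = 29 → (29,2,15)

29,2,15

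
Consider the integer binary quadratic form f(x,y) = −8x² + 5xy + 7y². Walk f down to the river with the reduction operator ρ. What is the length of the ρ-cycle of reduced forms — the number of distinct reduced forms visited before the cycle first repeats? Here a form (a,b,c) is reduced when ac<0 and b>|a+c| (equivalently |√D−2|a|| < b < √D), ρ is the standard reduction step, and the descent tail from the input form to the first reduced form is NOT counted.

D = 249, ⌊√D⌋ = 15
river: ρ → (7,9,-6)
river: ρ → (-6,15,1)
river: ρ → (1,15,-6)
river: ρ → (-6,9,7)
river: ρ → (7,5,-8)
river: ρ → (-8,11,4)
river: ρ → (4,13,-5)
river: ρ → (-5,7,10)
river: ρ → (10,13,-2)
river: ρ → (-2,15,3)
river: ρ → (3,15,-2)
river: ρ → (-2,13,10)
river: ρ → (10,7,-5)
river: ρ → (-5,13,4)
river: ρ → (4,11,-8)
river: ρ → (-8,5,7)
ρ-cycle length = 16 (tail of 0 descent steps not counted)

16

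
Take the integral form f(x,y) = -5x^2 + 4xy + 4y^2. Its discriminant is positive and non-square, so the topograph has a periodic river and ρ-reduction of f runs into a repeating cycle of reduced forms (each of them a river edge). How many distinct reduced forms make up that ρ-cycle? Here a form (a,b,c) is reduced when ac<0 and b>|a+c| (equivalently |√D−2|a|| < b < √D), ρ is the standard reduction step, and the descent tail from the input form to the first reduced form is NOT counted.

D = 96, ⌊√D⌋ = 9
river: ρ → (4,4,-5)
river: ρ → (-5,6,3)
river: ρ → (3,6,-5)
river: ρ → (-5,4,4)
ρ-cycle length = 4 (tail of 0 descent steps not counted)

4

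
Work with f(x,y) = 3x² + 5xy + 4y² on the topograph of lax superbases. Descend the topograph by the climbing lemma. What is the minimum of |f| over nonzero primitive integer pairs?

translate: b→-1 (≡5 mod 6), so (3,5,4)→(3,-1,2)
flip: (3,-1,2)→(2,1,3)
reduced (well bottom): (2,1,3) with a≤c, −a<b≤a
well minimum = a = 2

2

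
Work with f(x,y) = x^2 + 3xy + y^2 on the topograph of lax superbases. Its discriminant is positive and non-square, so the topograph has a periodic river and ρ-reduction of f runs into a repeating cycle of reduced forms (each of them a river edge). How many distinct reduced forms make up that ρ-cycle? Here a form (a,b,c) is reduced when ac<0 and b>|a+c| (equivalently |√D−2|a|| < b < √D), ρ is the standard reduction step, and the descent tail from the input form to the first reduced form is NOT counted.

D = 5, ⌊√D⌋ = 2
descent: ρ → (1,1,-1)  [lands on river]
river: ρ → (-1,1,1)
ρ-cycle length = 2 (tail of 1 descent step not counted)

2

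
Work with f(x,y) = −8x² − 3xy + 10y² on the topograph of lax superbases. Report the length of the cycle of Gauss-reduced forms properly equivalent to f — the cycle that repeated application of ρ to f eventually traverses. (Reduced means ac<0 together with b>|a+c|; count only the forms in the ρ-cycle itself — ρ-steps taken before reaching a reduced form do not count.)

D = 329, ⌊√D⌋ = 18
descent: ρ → (10,3,-8)  [lands on river]
river: ρ → (-8,13,5)
river: ρ → (5,17,-2)
river: ρ → (-2,15,13)
river: ρ → (13,11,-4)
river: ρ → (-4,13,10)
river: ρ → (10,7,-7)
river: ρ → (-7,7,10)
river: ρ → (10,13,-4)
river: ρ → (-4,11,13)
river: ρ → (13,15,-2)
river: ρ → (-2,17,5)
river: ρ → (5,13,-8)
river: ρ → (-8,3,10)
river: ρ → (10,17,-1)
river: ρ → (-1,17,10)
ρ-cycle length = 16 (tail of 1 descent step not counted)

16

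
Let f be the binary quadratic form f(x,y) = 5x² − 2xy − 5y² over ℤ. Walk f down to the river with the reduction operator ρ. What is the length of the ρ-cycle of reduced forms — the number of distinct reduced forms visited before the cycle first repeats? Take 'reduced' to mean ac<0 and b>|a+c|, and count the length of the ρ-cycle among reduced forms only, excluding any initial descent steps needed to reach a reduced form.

D = 104, ⌊√D⌋ = 10
descent: ρ → (-5,2,5)  [lands on river]
river: ρ → (5,8,-2)
river: ρ → (-2,8,5)
river: ρ → (5,2,-5)
river: ρ → (-5,8,2)
river: ρ → (2,8,-5)
ρ-cycle length = 6 (tail of 1 descent step not counted)

6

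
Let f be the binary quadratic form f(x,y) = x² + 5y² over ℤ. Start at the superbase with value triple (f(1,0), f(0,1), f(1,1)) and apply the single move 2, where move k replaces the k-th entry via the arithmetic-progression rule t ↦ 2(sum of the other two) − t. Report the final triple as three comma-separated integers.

start (1,5,6) = (f(1,0),f(0,1),f(1,1))
replace slot 2: 2·(1+6) − 5 = 9 → (1,9,6)

1,9,6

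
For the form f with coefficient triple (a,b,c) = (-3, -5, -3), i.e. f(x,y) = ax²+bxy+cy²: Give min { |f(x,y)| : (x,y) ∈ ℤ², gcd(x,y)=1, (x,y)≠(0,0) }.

translate: b→-1 (≡5 mod 6), so (3,5,3)→(3,-1,1)
flip: (3,-1,1)→(1,1,3)
reduced (well bottom): (1,1,3) with a≤c, −a<b≤a
well minimum |f| = |-1| = 1 (negative-definite)

1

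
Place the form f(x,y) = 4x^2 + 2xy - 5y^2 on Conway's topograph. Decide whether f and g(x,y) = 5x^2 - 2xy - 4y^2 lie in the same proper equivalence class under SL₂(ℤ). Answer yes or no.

D₁ = 84, D₂ = 84
river cycle of f (length 6): (-5, 8, 1), (1, 8, -5), (-5, 2, 4), (4, 6, -3), (-3, 6, 4), (4, 2, -5)
river cycle of g (length 6): (-4, 2, 5), (5, 8, -1), (-1, 8, 5), (5, 2, -4), (-4, 6, 3), (3, 6, -4)
cycles differ ⇒ inequivalent

no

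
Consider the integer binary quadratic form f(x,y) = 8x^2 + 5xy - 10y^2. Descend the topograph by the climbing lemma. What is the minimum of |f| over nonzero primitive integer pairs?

river: ρ → (-10,15,3)
river: ρ → (3,15,-10)
river: ρ → (-10,5,8)
river: ρ → (8,11,-7)
river: ρ → (-7,17,2)
river: ρ → (2,15,-15)
river: ρ → (-15,15,2)
river: ρ → (2,17,-7)
river: ρ → (-7,11,8)
river: ρ → (8,5,-10)
closes: descent 0, river 10
min |a| on river = 2

2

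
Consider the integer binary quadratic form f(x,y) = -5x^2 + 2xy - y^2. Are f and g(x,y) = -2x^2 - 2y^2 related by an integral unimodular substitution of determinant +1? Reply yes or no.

D₁ = -16, D₂ = -16
f is negative-definite; reduce −f:
−f: flip: (5,-2,1)→(1,2,5)
−f: translate: b→0 (≡2 mod 2), so (1,2,5)→(1,0,4)
−f: reduced (well bottom): (1,0,4) with a≤c, −a<b≤a
flip sign back: reduced form of f is (-1,0,-4)
g is negative-definite; reduce −g:
−g: reduced (well bottom): (2,0,2) with a≤c, −a<b≤a
flip sign back: reduced form of g is (-2,0,-2)
reduced forms (-1, 0, -4) vs (-2, 0, -2) ⇒ inequivalent

no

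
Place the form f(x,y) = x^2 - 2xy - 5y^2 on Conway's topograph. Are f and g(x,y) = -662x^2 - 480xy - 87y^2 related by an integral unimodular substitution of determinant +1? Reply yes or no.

D₁ = 24, D₂ = 24
river cycle of f (length 2): (1, 4, -2), (-2, 4, 1)
river cycle of g (length 2): (1, 4, -2), (-2, 4, 1)
cycles coincide ⇒ equivalent

yes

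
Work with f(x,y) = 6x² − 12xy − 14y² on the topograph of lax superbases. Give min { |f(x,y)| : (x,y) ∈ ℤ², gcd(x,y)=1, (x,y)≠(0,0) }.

descent: ρ → (-14,12,6)  [lands on river]
river: ρ → (6,12,-14)
river: ρ → (-14,16,4)
river: ρ → (4,16,-14)
closes: descent 1, river 4
min |a| on river = 4

4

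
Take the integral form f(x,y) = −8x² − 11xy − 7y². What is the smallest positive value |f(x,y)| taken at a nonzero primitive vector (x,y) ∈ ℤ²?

translate: b→-5 (≡11 mod 16), so (8,11,7)→(8,-5,4)
flip: (8,-5,4)→(4,5,8)
translate: b→-3 (≡5 mod 8), so (4,5,8)→(4,-3,7)
reduced (well bottom): (4,-3,7) with a≤c, −a<b≤a
well minimum |f| = |-4| = 4 (negative-definite)

4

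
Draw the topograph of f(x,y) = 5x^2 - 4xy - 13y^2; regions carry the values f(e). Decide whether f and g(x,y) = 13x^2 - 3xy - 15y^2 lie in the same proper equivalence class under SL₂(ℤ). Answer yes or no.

D₁ = 276, D₂ = 789
discriminants differ ⇒ not SL₂(ℤ)-equivalent

no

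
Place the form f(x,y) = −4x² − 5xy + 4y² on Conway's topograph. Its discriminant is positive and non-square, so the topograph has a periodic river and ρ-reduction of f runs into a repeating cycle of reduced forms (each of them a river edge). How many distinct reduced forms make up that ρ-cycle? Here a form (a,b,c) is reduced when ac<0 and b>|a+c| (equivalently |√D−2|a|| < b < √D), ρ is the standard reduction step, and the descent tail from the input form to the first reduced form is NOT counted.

D = 89, ⌊√D⌋ = 9
descent: ρ → (4,5,-4)  [lands on river]
river: ρ → (-4,3,5)
river: ρ → (5,7,-2)
river: ρ → (-2,9,1)
river: ρ → (1,9,-2)
river: ρ → (-2,7,5)
river: ρ → (5,3,-4)
river: ρ → (-4,5,4)
river: ρ → (4,3,-5)
river: ρ → (-5,7,2)
river: ρ → (2,9,-1)
river: ρ → (-1,9,2)
river: ρ → (2,7,-5)
river: ρ → (-5,3,4)
ρ-cycle length = 14 (tail of 1 descent step not counted)

14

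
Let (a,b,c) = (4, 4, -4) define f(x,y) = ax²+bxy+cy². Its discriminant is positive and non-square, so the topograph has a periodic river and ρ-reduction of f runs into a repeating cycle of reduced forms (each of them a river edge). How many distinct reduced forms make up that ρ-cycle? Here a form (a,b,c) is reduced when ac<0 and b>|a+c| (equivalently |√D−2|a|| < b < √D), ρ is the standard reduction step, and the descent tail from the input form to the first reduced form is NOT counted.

D = 80, ⌊√D⌋ = 8
river: ρ → (-4,4,4)
river: ρ → (4,4,-4)
ρ-cycle length = 2 (tail of 0 descent steps not counted)

2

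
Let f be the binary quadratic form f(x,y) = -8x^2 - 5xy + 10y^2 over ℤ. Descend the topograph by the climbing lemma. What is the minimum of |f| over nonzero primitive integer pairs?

descent: ρ → (10,5,-8)  [lands on river]
river: ρ → (-8,11,7)
river: ρ → (7,17,-2)
river: ρ → (-2,15,15)
river: ρ → (15,15,-2)
river: ρ → (-2,17,7)
river: ρ → (7,11,-8)
river: ρ → (-8,5,10)
river: ρ → (10,15,-3)
river: ρ → (-3,15,10)
closes: descent 1, river 10
min |a| on river = 2

2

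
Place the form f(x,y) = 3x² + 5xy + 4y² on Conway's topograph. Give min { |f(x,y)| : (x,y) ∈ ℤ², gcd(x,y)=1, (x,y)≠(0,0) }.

translate: b→-1 (≡5 mod 6), so (3,5,4)→(3,-1,2)
flip: (3,-1,2)→(2,1,3)
reduced (well bottom): (2,1,3) with a≤c, −a<b≤a
well minimum = a = 2

2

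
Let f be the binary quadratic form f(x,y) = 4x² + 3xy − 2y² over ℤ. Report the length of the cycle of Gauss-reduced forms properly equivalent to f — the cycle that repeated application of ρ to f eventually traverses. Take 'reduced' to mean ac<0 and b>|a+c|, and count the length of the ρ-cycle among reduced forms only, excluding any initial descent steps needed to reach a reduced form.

D = 41, ⌊√D⌋ = 6
river: ρ → (-2,5,2)
river: ρ → (2,3,-4)
river: ρ → (-4,5,1)
river: ρ → (1,5,-4)
river: ρ → (-4,3,2)
river: ρ → (2,5,-2)
river: ρ → (-2,3,4)
river: ρ → (4,5,-1)
river: ρ → (-1,5,4)
river: ρ → (4,3,-2)
ρ-cycle length = 10 (tail of 0 descent steps not counted)

10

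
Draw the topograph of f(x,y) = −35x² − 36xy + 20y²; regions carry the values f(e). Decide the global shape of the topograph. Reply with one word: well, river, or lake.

D = b²−4ac = (-36)² − 4·(-35)·20 = 4096
D = 64² is a perfect square ⇒ form factors over ℤ ⇒ lakes

lake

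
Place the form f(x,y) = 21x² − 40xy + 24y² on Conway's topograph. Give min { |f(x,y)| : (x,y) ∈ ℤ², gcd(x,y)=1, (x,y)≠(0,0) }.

translate: b→2 (≡-40 mod 42), so (21,-40,24)→(21,2,5)
flip: (21,2,5)→(5,-2,21)
reduced (well bottom): (5,-2,21) with a≤c, −a<b≤a
well minimum = a = 5

5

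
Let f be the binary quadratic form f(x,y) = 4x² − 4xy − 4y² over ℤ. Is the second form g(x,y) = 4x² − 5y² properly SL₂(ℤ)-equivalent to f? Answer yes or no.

D₁ = 80, D₂ = 80
river cycle of f (length 2): (-4, 4, 4), (4, 4, -4)
river cycle of g (length 2): (4, 8, -1), (-1, 8, 4)
cycles differ ⇒ inequivalent

no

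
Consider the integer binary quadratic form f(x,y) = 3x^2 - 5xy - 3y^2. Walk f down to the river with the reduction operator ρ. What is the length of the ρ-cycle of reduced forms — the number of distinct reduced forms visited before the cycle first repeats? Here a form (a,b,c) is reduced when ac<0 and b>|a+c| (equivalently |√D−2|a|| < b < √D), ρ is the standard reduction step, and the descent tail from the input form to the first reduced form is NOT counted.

D = 61, ⌊√D⌋ = 7
descent: ρ → (-3,5,3)  [lands on river]
river: ρ → (3,7,-1)
river: ρ → (-1,7,3)
river: ρ → (3,5,-3)
river: ρ → (-3,7,1)
river: ρ → (1,7,-3)
ρ-cycle length = 6 (tail of 1 descent step not counted)

6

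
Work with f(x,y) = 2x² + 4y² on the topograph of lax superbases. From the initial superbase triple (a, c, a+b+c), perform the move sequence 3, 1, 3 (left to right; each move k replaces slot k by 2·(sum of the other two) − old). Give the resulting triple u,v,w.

start (2,4,6) = (f(1,0),f(0,1),f(1,1))
replace slot 3: 2·(2+4) − 6 = 6 → (2,4,6)
replace slot 1: 2·(4+6) − 2 = 18 → (18,4,6)
replace slot 3: 2·(18+4) − 6 = 38 → (18,4,38)

18,4,38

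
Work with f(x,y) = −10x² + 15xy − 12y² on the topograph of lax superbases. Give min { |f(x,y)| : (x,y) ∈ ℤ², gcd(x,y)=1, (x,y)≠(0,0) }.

translate: b→5 (≡-15 mod 20), so (10,-15,12)→(10,5,7)
flip: (10,5,7)→(7,-5,10)
reduced (well bottom): (7,-5,10) with a≤c, −a<b≤a
well minimum |f| = |-7| = 7 (negative-definite)

7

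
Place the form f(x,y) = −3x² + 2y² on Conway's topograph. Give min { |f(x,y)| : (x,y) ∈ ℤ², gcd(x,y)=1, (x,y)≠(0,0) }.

descent: ρ → (2,4,-1)  [lands on river]
river: ρ → (-1,4,2)
closes: descent 1, river 2
min |a| on river = 1

1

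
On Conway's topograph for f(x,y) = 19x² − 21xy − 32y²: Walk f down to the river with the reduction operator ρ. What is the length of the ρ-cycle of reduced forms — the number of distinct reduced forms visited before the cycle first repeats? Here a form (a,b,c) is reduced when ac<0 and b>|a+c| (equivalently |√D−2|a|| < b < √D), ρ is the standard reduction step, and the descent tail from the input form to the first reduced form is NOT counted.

D = 2873, ⌊√D⌋ = 53
descent: ρ → (-32,21,19)  [lands on river]
river: ρ → (19,17,-34)
river: ρ → (-34,51,2)
river: ρ → (2,53,-8)
river: ρ → (-8,43,32)
river: ρ → (32,21,-19)
river: ρ → (-19,17,34)
river: ρ → (34,51,-2)
river: ρ → (-2,53,8)
river: ρ → (8,43,-32)
ρ-cycle length = 10 (tail of 1 descent step not counted)

10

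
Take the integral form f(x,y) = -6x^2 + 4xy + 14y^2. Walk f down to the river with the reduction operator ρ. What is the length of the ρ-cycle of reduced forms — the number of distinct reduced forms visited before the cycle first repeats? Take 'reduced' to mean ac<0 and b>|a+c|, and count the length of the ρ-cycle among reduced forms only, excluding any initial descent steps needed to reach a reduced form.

D = 352, ⌊√D⌋ = 18
descent: ρ → (14,-4,-6)
descent: ρ → (-6,16,4)  [lands on river]
river: ρ → (4,16,-6)
river: ρ → (-6,8,12)
river: ρ → (12,16,-2)
river: ρ → (-2,16,12)
river: ρ → (12,8,-6)
ρ-cycle length = 6 (tail of 2 descent steps not counted)

6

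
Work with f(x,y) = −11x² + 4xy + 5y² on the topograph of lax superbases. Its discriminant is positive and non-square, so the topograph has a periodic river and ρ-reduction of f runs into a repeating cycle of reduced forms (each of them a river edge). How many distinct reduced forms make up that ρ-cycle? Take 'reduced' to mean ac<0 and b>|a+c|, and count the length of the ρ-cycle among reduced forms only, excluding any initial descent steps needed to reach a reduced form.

D = 236, ⌊√D⌋ = 15
descent: ρ → (5,6,-10)  [lands on river]
river: ρ → (-10,14,1)
river: ρ → (1,14,-10)
river: ρ → (-10,6,5)
river: ρ → (5,14,-2)
river: ρ → (-2,14,5)
ρ-cycle length = 6 (tail of 1 descent step not counted)

6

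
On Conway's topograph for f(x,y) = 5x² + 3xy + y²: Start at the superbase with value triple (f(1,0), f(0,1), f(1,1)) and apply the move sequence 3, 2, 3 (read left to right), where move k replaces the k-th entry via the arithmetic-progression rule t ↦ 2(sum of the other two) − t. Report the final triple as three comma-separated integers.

start (5,1,9) = (f(1,0),f(0,1),f(1,1))
replace slot 3: 2·(5+1) − 9 = 3 → (5,1,3)
replace slot 2: 2·(5+3) − 1 = 15 → (5,15,3)
replace slot 3: 2·(5+15) − 3 = 37 → (5,15,37)

5,15,37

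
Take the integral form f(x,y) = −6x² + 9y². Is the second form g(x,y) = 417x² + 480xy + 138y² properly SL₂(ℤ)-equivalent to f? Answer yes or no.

D₁ = 216, D₂ = 216
river cycle of f (length 2): (-6, 12, 3), (3, 12, -6)
river cycle of g (length 2): (-6, 12, 3), (3, 12, -6)
cycles coincide ⇒ equivalent

yes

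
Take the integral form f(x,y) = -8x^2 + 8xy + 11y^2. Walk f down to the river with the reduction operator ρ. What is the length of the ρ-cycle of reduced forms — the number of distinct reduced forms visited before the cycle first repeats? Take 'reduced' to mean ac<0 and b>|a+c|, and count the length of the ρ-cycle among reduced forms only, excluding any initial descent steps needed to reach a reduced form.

D = 416, ⌊√D⌋ = 20
river: ρ → (11,14,-5)
river: ρ → (-5,16,8)
river: ρ → (8,16,-5)
river: ρ → (-5,14,11)
river: ρ → (11,8,-8)
river: ρ → (-8,8,11)
ρ-cycle length = 6 (tail of 0 descent steps not counted)

6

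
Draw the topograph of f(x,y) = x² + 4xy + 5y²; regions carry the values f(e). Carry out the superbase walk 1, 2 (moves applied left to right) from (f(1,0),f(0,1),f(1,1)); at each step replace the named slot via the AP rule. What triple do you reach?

start (1,5,10) = (f(1,0),f(0,1),f(1,1))
replace slot 1: 2·(5+10) − 1 = 29 → (29,5,10)
replace slot 2: 2·(29+10) − 5 = 73 → (29,73,10)

29,73,10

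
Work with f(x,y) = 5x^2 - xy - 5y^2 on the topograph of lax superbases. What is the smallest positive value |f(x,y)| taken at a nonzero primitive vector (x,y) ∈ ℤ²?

descent: ρ → (-5,1,5)  [lands on river]
river: ρ → (5,9,-1)
river: ρ → (-1,9,5)
river: ρ → (5,1,-5)
river: ρ → (-5,9,1)
river: ρ → (1,9,-5)
closes: descent 1, river 6
min |a| on river = 1

1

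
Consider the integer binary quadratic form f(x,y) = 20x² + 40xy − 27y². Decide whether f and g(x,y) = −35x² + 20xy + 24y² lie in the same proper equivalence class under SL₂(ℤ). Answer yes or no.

D₁ = 3760, D₂ = 3760
river cycle of f (length 8): (-27, 14, 33), (33, 52, -8), (-8, 60, 5), (5, 60, -8), (-8, 52, 33), (33, 14, -27), (-27, 40, 20), (20, 40, -27)
river cycle of g (length 10): (24, 28, -31), (-31, 34, 21), (21, 50, -15), (-15, 40, 36), (36, 32, -19), (-19, 44, 24), (24, 52, -11), (-11, 58, 9), (9, 50, -35), (-35, 20, 24)
cycles differ ⇒ inequivalent

no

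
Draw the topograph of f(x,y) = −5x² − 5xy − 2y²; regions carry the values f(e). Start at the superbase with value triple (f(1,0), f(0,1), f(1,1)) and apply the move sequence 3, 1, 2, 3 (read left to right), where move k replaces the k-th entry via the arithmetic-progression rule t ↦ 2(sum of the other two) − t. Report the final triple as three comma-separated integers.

start (-5,-2,-12) = (f(1,0),f(0,1),f(1,1))
replace slot 3: 2·((-5)+(-2)) − (-12) = -2 → (-5,-2,-2)
replace slot 1: 2·((-2)+(-2)) − (-5) = -3 → (-3,-2,-2)
replace slot 2: 2·((-3)+(-2)) − (-2) = -8 → (-3,-8,-2)
replace slot 3: 2·((-3)+(-8)) − (-2) = -20 → (-3,-8,-20)

-3,-8,-20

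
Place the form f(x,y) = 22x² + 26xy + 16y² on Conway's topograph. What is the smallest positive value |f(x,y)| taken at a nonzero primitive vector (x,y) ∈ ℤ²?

translate: b→-18 (≡26 mod 44), so (22,26,16)→(22,-18,12)
flip: (22,-18,12)→(12,18,22)
translate: b→-6 (≡18 mod 24), so (12,18,22)→(12,-6,16)
reduced (well bottom): (12,-6,16) with a≤c, −a<b≤a
well minimum = a = 12

12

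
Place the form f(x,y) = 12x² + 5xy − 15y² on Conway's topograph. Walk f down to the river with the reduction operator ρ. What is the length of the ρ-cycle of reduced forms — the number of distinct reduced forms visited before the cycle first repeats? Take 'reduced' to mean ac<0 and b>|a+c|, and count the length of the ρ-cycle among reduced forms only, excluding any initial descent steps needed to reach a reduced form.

D = 745, ⌊√D⌋ = 27
river: ρ → (-15,25,2)
river: ρ → (2,27,-2)
river: ρ → (-2,25,15)
river: ρ → (15,5,-12)
river: ρ → (-12,19,8)
river: ρ → (8,13,-18)
river: ρ → (-18,23,3)
river: ρ → (3,25,-10)
river: ρ → (-10,15,13)
river: ρ → (13,11,-12)
river: ρ → (-12,13,12)
river: ρ → (12,11,-13)
river: ρ → (-13,15,10)
river: ρ → (10,25,-3)
river: ρ → (-3,23,18)
river: ρ → (18,13,-8)
river: ρ → (-8,19,12)
river: ρ → (12,5,-15)
ρ-cycle length = 18 (tail of 0 descent steps not counted)

18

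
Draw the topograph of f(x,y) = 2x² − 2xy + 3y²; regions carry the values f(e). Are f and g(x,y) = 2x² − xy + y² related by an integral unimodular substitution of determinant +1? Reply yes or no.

D₁ = -20, D₂ = -7
discriminants differ ⇒ not SL₂(ℤ)-equivalent

no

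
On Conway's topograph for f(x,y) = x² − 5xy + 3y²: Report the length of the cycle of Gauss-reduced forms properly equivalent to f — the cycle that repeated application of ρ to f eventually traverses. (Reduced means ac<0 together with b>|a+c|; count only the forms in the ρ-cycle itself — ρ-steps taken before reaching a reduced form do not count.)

D = 13, ⌊√D⌋ = 3
descent: ρ → (3,-1,-1)
descent: ρ → (-1,3,1)  [lands on river]
river: ρ → (1,3,-1)
ρ-cycle length = 2 (tail of 2 descent steps not counted)

2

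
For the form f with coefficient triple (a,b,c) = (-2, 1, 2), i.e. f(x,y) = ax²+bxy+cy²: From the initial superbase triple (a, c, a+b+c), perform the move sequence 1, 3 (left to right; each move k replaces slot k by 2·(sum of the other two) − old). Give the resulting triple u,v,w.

start (-2,2,1) = (f(1,0),f(0,1),f(1,1))
replace slot 1: 2·(2+1) − (-2) = 8 → (8,2,1)
replace slot 3: 2·(8+2) − 1 = 19 → (8,2,19)

8,2,19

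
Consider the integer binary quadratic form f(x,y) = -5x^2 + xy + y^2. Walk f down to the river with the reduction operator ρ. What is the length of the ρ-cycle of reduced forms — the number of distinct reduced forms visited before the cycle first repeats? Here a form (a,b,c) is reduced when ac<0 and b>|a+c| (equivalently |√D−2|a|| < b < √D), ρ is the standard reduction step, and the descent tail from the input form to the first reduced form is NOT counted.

D = 21, ⌊√D⌋ = 4
descent: ρ → (1,3,-3)  [lands on river]
river: ρ → (-3,3,1)
ρ-cycle length = 2 (tail of 1 descent step not counted)

2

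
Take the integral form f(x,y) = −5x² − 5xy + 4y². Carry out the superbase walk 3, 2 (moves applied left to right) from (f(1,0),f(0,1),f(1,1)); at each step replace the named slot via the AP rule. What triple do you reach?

start (-5,4,-6) = (f(1,0),f(0,1),f(1,1))
replace slot 3: 2·((-5)+4) − (-6) = 4 → (-5,4,4)
replace slot 2: 2·((-5)+4) − 4 = -6 → (-5,-6,4)

-5,-6,4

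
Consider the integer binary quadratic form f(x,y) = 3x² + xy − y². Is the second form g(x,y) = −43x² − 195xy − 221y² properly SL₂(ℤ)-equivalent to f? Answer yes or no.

D₁ = 13, D₂ = 13
river cycle of f (length 2): (-1, 3, 1), (1, 3, -1)
river cycle of g (length 2): (1, 3, -1), (-1, 3, 1)
cycles coincide ⇒ equivalent

yes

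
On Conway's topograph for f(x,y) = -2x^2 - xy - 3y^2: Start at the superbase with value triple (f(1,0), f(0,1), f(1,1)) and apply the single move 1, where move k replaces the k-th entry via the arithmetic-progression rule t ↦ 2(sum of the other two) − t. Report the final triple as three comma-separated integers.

start (-2,-3,-6) = (f(1,0),f(0,1),f(1,1))
replace slot 1: 2·((-3)+(-6)) − (-2) = -16 → (-16,-3,-6)

-16,-3,-6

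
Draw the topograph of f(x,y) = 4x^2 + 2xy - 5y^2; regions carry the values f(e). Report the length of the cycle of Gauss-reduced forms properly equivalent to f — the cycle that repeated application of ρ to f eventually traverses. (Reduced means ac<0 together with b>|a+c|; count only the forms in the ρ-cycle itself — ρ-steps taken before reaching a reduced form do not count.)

D = 84, ⌊√D⌋ = 9
river: ρ → (-5,8,1)
river: ρ → (1,8,-5)
river: ρ → (-5,2,4)
river: ρ → (4,6,-3)
river: ρ → (-3,6,4)
river: ρ → (4,2,-5)
ρ-cycle length = 6 (tail of 0 descent steps not counted)

6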